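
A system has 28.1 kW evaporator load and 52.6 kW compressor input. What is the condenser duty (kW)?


Q_cond = Q_evap + W
Q_cond = 28.1 + 52.6
Q_cond = 80.7 kW

80.7


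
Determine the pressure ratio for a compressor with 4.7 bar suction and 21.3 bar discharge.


PR = P_high / P_low
PR = 21.3 / 4.7
PR = 4.532

4.532


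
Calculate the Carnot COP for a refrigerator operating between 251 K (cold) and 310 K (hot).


dT = 310 - 251 = 59 K
COP_carnot = T_cold / dT = 251 / 59
COP_carnot = 4.254

4.254


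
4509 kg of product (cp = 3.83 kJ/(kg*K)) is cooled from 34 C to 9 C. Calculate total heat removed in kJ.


dT = 34 - (9) = 25 K
Q = m * cp * dT = 4509 * 3.83 * 25
Q = 431737 kJ

431737


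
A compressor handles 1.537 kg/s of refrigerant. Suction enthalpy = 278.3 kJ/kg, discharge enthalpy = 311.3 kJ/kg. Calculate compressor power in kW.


dh = 311.3 - 278.3 = 33.0 kJ/kg
W = m_dot * dh = 1.537 * 33.0 = 50.72 kW

50.72


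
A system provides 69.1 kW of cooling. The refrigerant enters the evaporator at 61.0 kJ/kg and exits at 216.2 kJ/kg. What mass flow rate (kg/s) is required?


dh = 216.2 - 61.0 = 155.2 kJ/kg
m_dot = Q / dh = 69.1 / 155.2 = 0.4452 kg/s

0.4452


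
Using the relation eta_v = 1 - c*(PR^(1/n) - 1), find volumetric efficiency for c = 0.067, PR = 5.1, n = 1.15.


PR^(1/n) = 5.1^(1/1.15) = 4.12361788
eta_v = 1 - 0.067 * (4.12361788 - 1)
eta_v = 0.7907

0.7907


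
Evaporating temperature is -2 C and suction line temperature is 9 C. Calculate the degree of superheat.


Superheat = T_suction - T_evap
Superheat = 9 - (-2)
Superheat = 11 K

11


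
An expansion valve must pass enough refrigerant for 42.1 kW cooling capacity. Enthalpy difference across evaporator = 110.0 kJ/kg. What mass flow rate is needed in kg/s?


m_dot = Q / dh
m_dot = 42.1 / 110.0
m_dot = 0.3827 kg/s

0.3827


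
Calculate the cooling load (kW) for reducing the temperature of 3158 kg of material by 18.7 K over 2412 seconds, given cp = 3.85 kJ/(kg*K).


Q = m * cp * dT / t
Q = 3158 * 3.85 * 18.7 / 2412
Q = 94.262 kW

94.262


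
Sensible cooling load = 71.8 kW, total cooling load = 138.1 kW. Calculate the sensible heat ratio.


SHR = Q_sensible / Q_total
SHR = 71.8 / 138.1
SHR = 0.52

0.52


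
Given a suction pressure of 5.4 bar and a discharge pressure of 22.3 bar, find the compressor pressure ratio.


PR = P_high / P_low
PR = 22.3 / 5.4
PR = 4.13

4.13


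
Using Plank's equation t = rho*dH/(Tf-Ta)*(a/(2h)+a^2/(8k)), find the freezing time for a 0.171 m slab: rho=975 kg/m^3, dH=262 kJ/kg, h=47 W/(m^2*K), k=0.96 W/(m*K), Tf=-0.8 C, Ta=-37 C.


dT = -0.8 - (-37) = 36.2 K
term1 = a/(2h) = 0.171/(2*47) = 0.001819148936
term2 = a^2/(8k) = 0.171^2/(8*0.96) = 0.003807421875
t = rho*dH*1000/dT * (term1 + term2)
t = 975*262*1000/36.2 * (0.001819148936 + 0.003807421875)
t = 39705 s

39705


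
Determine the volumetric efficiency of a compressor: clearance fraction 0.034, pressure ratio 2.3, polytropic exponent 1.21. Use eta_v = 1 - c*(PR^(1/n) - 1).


PR^(1/n) = 2.3^(1/1.21) = 1.99043786
eta_v = 1 - 0.034 * (1.99043786 - 1)
eta_v = 0.9663

0.9663


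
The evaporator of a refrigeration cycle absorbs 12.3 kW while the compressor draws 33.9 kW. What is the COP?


COP = Q_evap / W
COP = 12.3 / 33.9
COP = 0.363

0.363


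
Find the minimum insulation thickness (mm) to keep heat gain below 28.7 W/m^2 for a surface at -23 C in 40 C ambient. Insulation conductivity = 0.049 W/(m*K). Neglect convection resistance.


dT = 40 - (-23) = 63 K
thickness = k * dT / q_max * 1000
thickness = 0.049 * 63 / 28.7 * 1000
thickness = 107.6 mm

107.6


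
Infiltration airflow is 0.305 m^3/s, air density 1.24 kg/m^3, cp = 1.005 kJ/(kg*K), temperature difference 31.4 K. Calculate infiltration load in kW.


Q = V_dot * rho * cp * dT
Q = 0.305 * 1.24 * 1.005 * 31.4
Q = 11.935 kW

11.935


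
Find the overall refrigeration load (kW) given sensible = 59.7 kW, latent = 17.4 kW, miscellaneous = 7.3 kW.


Q_total = Q_s + Q_l + Q_misc
Q_total = 59.7 + 17.4 + 7.3
Q_total = 84.4 kW

84.4


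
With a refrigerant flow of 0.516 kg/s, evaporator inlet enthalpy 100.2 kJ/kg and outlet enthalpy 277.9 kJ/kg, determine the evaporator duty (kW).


dh = 277.9 - 100.2 = 177.7 kJ/kg
Q_evap = m_dot * dh = 0.516 * 177.7
Q_evap = 91.69 kW

91.69


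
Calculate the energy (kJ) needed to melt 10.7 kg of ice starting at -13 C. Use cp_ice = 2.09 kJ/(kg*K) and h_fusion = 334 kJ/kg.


Sensible heat = cp * dT = 2.09 * 13 = 27.17 kJ/kg
Total per kg = 27.17 + 334 = 361.17 kJ/kg
Q = m * total = 10.7 * 361.17
Q = 3864.5 kJ

3864.5


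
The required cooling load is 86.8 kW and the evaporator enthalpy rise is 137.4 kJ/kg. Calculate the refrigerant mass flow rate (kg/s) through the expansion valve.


m_dot = Q / dh
m_dot = 86.8 / 137.4
m_dot = 0.6317 kg/s

0.6317


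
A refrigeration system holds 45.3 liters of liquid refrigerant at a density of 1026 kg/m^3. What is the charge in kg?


Charge = V * rho / 1000
Charge = 45.3 * 1026 / 1000
Charge = 46.48 kg

46.48


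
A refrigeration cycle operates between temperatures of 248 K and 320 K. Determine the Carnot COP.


dT = 320 - 248 = 72 K
COP_carnot = T_cold / dT = 248 / 72
COP_carnot = 3.444

3.444


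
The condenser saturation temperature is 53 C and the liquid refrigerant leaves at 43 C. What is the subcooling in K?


Subcooling = T_cond - T_liquid
Subcooling = 53 - 43
Subcooling = 10 K

10


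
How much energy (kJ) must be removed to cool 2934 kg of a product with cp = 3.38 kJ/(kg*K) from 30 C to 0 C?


dT = 30 - (0) = 30 K
Q = m * cp * dT = 2934 * 3.38 * 30
Q = 297508 kJ

297508


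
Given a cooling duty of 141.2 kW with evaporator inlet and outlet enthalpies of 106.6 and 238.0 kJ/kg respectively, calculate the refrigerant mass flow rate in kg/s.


dh = 238.0 - 106.6 = 131.4 kJ/kg
m_dot = Q / dh = 141.2 / 131.4 = 1.0746 kg/s

1.0746


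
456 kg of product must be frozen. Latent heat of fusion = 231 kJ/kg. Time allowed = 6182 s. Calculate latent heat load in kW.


Q_lat = m * h_fg / t
Q_lat = 456 * 231 / 6182
Q_lat = 17.04 kW

17.04


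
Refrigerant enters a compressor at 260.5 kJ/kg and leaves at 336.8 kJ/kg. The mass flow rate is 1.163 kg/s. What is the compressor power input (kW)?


dh = 336.8 - 260.5 = 76.3 kJ/kg
W = m_dot * dh = 1.163 * 76.3 = 88.74 kW

88.74


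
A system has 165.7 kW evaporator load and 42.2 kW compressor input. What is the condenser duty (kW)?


Q_cond = Q_evap + W
Q_cond = 165.7 + 42.2
Q_cond = 207.9 kW

207.9


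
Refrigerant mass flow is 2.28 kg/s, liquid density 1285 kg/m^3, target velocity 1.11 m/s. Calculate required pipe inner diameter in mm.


A = m_dot / (rho * v) = 2.28 / (1285 * 1.11) = 0.001598485645 m^2
d = sqrt(4*A/pi) * 1000
d = 45.1 mm

45.1


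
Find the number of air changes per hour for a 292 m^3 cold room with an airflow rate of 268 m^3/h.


ACH = flow / volume
ACH = 268 / 292
ACH = 0.918

0.918


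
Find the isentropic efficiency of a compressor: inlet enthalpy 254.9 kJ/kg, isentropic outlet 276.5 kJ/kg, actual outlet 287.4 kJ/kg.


dh_ideal = 276.5 - 254.9 = 21.6 kJ/kg
dh_actual = 287.4 - 254.9 = 32.5 kJ/kg
eta_s = dh_ideal / dh_actual = 21.6 / 32.5
eta_s = 0.6646

0.6646


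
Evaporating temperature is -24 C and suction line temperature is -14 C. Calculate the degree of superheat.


Superheat = T_suction - T_evap
Superheat = -14 - (-24)
Superheat = 10 K

10


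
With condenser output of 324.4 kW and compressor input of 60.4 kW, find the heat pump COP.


COP_hp = Q_cond / W
COP_hp = 324.4 / 60.4
COP_hp = 5.371

5.371


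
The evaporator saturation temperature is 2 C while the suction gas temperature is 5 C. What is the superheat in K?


Superheat = T_suction - T_evap
Superheat = 5 - (2)
Superheat = 3 K

3


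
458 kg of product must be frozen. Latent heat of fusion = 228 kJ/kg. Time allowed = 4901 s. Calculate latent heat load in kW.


Q_lat = m * h_fg / t
Q_lat = 458 * 228 / 4901
Q_lat = 21.31 kW

21.31


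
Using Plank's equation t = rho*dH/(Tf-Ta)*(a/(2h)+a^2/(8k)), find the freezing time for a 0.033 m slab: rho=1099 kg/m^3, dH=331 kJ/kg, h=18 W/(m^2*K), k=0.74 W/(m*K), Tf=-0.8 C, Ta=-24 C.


dT = -0.8 - (-24) = 23.2 K
term1 = a/(2h) = 0.033/(2*18) = 0.0009166666667
term2 = a^2/(8k) = 0.033^2/(8*0.74) = 0.0001839527027
t = rho*dH*1000/dT * (term1 + term2)
t = 1099*331*1000/23.2 * (0.0009166666667 + 0.0001839527027)
t = 17257 s

17257


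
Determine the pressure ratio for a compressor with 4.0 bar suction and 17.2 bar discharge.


PR = P_high / P_low
PR = 17.2 / 4.0
PR = 4.3

4.3


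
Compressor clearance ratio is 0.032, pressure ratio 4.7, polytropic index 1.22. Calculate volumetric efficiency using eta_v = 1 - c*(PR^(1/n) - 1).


PR^(1/n) = 4.7^(1/1.22) = 3.55549346
eta_v = 1 - 0.032 * (3.55549346 - 1)
eta_v = 0.9182

0.9182


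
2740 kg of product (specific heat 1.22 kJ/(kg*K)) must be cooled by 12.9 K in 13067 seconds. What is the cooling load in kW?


Q = m * cp * dT / t
Q = 2740 * 1.22 * 12.9 / 13067
Q = 3.3 kW

3.3


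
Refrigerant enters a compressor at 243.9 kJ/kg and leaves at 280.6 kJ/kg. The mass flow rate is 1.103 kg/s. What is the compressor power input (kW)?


dh = 280.6 - 243.9 = 36.7 kJ/kg
W = m_dot * dh = 1.103 * 36.7 = 40.48 kW

40.48


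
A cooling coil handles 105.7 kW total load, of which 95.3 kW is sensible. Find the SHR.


SHR = Q_sensible / Q_total
SHR = 95.3 / 105.7
SHR = 0.902

0.902


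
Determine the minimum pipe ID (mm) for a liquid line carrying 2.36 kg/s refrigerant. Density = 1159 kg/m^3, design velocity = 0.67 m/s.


A = m_dot / (rho * v) = 2.36 / (1159 * 0.67) = 0.003039161397 m^2
d = sqrt(4*A/pi) * 1000
d = 62.2 mm

62.2


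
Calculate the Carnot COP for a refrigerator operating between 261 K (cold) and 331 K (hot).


dT = 331 - 261 = 70 K
COP_carnot = T_cold / dT = 261 / 70
COP_carnot = 3.729

3.729


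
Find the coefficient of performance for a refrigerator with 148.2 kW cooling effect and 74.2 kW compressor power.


COP = Q_evap / W
COP = 148.2 / 74.2
COP = 1.997

1.997


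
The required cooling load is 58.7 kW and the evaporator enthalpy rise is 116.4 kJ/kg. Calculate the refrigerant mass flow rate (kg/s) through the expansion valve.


m_dot = Q / dh
m_dot = 58.7 / 116.4
m_dot = 0.5043 kg/s

0.5043


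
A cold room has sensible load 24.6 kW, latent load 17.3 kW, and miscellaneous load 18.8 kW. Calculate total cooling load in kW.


Q_total = Q_s + Q_l + Q_misc
Q_total = 24.6 + 17.3 + 18.8
Q_total = 60.7 kW

60.7


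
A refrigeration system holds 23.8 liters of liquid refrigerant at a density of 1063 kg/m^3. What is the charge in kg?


Charge = V * rho / 1000
Charge = 23.8 * 1063 / 1000
Charge = 25.3 kg

25.3


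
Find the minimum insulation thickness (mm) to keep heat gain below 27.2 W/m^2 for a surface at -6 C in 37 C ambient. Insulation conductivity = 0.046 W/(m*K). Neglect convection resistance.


dT = 37 - (-6) = 43 K
thickness = k * dT / q_max * 1000
thickness = 0.046 * 43 / 27.2 * 1000
thickness = 72.7 mm

72.7


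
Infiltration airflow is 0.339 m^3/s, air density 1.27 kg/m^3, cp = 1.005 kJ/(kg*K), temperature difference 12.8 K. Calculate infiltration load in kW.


Q = V_dot * rho * cp * dT
Q = 0.339 * 1.27 * 1.005 * 12.8
Q = 5.538 kW

5.538


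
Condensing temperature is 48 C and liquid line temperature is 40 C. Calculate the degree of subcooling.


Subcooling = T_cond - T_liquid
Subcooling = 48 - 40
Subcooling = 8 K

8


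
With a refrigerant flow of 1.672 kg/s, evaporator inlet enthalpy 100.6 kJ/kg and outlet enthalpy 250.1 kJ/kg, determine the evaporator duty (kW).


dh = 250.1 - 100.6 = 149.5 kJ/kg
Q_evap = m_dot * dh = 1.672 * 149.5
Q_evap = 249.96 kW

249.96


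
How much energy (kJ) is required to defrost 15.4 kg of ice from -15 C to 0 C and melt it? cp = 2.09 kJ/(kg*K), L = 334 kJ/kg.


Sensible heat = cp * dT = 2.09 * 15 = 31.35 kJ/kg
Total per kg = 31.35 + 334 = 365.35 kJ/kg
Q = m * total = 15.4 * 365.35
Q = 5626.4 kJ

5626.4


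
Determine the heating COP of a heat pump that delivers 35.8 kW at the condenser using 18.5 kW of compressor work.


COP_hp = Q_cond / W
COP_hp = 35.8 / 18.5
COP_hp = 1.935

1.935


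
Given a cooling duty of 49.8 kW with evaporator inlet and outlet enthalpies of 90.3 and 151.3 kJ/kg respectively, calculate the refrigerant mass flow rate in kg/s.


dh = 151.3 - 90.3 = 61.0 kJ/kg
m_dot = Q / dh = 49.8 / 61.0 = 0.8164 kg/s

0.8164


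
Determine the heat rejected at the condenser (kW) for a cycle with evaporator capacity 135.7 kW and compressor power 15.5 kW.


Q_cond = Q_evap + W
Q_cond = 135.7 + 15.5
Q_cond = 151.2 kW

151.2


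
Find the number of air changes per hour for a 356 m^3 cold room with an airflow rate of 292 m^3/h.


ACH = flow / volume
ACH = 292 / 356
ACH = 0.82

0.82


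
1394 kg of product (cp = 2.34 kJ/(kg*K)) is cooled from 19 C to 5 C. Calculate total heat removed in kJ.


dT = 19 - (5) = 14 K
Q = m * cp * dT = 1394 * 2.34 * 14
Q = 45667 kJ

45667


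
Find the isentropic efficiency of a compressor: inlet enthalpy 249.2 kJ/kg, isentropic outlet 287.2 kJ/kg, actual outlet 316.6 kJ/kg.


dh_ideal = 287.2 - 249.2 = 38.0 kJ/kg
dh_actual = 316.6 - 249.2 = 67.4 kJ/kg
eta_s = dh_ideal / dh_actual = 38.0 / 67.4
eta_s = 0.5638

0.5638


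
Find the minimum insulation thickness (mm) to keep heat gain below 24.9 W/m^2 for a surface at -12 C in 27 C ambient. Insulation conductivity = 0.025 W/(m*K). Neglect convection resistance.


dT = 27 - (-12) = 39 K
thickness = k * dT / q_max * 1000
thickness = 0.025 * 39 / 24.9 * 1000
thickness = 39.2 mm

39.2


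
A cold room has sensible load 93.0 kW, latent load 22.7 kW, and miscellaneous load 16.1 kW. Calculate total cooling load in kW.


Q_total = Q_s + Q_l + Q_misc
Q_total = 93.0 + 22.7 + 16.1
Q_total = 131.8 kW

131.8


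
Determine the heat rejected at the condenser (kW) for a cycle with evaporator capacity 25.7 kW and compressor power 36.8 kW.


Q_cond = Q_evap + W
Q_cond = 25.7 + 36.8
Q_cond = 62.5 kW

62.5


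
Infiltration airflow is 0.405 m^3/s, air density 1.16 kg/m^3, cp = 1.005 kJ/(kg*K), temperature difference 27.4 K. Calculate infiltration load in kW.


Q = V_dot * rho * cp * dT
Q = 0.405 * 1.16 * 1.005 * 27.4
Q = 12.937 kW

12.937


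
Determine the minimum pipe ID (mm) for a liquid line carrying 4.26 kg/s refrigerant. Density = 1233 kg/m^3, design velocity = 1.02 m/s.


A = m_dot / (rho * v) = 4.26 / (1233 * 1.02) = 0.003387242975 m^2
d = sqrt(4*A/pi) * 1000
d = 65.7 mm

65.7


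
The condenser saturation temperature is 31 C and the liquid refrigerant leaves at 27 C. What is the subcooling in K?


Subcooling = T_cond - T_liquid
Subcooling = 31 - 27
Subcooling = 4 K

4


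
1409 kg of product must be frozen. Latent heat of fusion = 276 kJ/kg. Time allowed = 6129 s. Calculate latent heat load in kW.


Q_lat = m * h_fg / t
Q_lat = 1409 * 276 / 6129
Q_lat = 63.45 kW

63.45


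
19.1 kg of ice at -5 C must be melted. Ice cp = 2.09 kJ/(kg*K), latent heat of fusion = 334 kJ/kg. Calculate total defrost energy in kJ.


Sensible heat = cp * dT = 2.09 * 5 = 10.45 kJ/kg
Total per kg = 10.45 + 334 = 344.45 kJ/kg
Q = m * total = 19.1 * 344.45
Q = 6579.0 kJ

6579.0


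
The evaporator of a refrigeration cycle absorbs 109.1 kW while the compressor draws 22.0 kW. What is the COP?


COP = Q_evap / W
COP = 109.1 / 22.0
COP = 4.959

4.959


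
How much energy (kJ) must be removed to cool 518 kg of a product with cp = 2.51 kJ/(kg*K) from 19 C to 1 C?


dT = 19 - (1) = 18 K
Q = m * cp * dT = 518 * 2.51 * 18
Q = 23403 kJ

23403


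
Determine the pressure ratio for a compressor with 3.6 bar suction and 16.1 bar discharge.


PR = P_high / P_low
PR = 16.1 / 3.6
PR = 4.472

4.472


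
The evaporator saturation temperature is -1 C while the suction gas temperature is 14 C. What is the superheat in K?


Superheat = T_suction - T_evap
Superheat = 14 - (-1)
Superheat = 15 K

15


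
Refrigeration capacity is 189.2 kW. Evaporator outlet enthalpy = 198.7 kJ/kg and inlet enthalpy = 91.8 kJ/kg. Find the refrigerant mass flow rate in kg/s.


dh = 198.7 - 91.8 = 106.9 kJ/kg
m_dot = Q / dh = 189.2 / 106.9 = 1.7699 kg/s

1.7699


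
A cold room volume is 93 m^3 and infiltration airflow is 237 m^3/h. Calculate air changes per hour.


ACH = flow / volume
ACH = 237 / 93
ACH = 2.548

2.548


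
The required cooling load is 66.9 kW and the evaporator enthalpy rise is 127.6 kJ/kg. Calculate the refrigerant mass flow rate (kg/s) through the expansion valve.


m_dot = Q / dh
m_dot = 66.9 / 127.6
m_dot = 0.5243 kg/s

0.5243


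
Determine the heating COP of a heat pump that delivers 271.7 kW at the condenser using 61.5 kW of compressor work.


COP_hp = Q_cond / W
COP_hp = 271.7 / 61.5
COP_hp = 4.418

4.418


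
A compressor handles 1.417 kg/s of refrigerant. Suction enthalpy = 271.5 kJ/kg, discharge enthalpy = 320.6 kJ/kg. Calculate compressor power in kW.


dh = 320.6 - 271.5 = 49.1 kJ/kg
W = m_dot * dh = 1.417 * 49.1 = 69.57 kW

69.57


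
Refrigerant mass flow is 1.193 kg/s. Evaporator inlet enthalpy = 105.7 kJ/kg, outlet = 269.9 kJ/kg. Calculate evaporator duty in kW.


dh = 269.9 - 105.7 = 164.2 kJ/kg
Q_evap = m_dot * dh = 1.193 * 164.2
Q_evap = 195.89 kW

195.89


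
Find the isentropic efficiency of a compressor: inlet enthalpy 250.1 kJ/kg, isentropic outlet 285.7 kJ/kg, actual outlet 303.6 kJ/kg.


dh_ideal = 285.7 - 250.1 = 35.6 kJ/kg
dh_actual = 303.6 - 250.1 = 53.5 kJ/kg
eta_s = dh_ideal / dh_actual = 35.6 / 53.5
eta_s = 0.6654

0.6654


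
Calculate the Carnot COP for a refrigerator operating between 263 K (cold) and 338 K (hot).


dT = 338 - 263 = 75 K
COP_carnot = T_cold / dT = 263 / 75
COP_carnot = 3.507

3.507


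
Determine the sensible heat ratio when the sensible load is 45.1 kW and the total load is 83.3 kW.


SHR = Q_sensible / Q_total
SHR = 45.1 / 83.3
SHR = 0.541

0.541


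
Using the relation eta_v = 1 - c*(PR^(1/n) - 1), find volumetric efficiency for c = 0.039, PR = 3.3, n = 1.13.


PR^(1/n) = 3.3^(1/1.13) = 2.87648354
eta_v = 1 - 0.039 * (2.87648354 - 1)
eta_v = 0.9268

0.9268


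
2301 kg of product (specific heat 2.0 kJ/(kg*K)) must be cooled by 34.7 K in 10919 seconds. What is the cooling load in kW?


Q = m * cp * dT / t
Q = 2301 * 2.0 * 34.7 / 10919
Q = 14.625 kW

14.625


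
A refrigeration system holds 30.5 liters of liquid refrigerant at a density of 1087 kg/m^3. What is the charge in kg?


Charge = V * rho / 1000
Charge = 30.5 * 1087 / 1000
Charge = 33.15 kg

33.15


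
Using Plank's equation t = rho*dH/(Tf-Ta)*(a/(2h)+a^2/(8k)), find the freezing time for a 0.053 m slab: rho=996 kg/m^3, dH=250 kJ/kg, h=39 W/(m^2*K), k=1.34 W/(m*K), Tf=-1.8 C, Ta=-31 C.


dT = -1.8 - (-31) = 29.2 K
term1 = a/(2h) = 0.053/(2*39) = 0.0006794871795
term2 = a^2/(8k) = 0.053^2/(8*1.34) = 0.0002620335821
t = rho*dH*1000/dT * (term1 + term2)
t = 996*250*1000/29.2 * (0.0006794871795 + 0.0002620335821)
t = 8029 s

8029


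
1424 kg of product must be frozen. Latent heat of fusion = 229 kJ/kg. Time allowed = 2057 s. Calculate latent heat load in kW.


Q_lat = m * h_fg / t
Q_lat = 1424 * 229 / 2057
Q_lat = 158.53 kW

158.53


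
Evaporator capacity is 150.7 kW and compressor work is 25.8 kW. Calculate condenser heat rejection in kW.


Q_cond = Q_evap + W
Q_cond = 150.7 + 25.8
Q_cond = 176.5 kW

176.5


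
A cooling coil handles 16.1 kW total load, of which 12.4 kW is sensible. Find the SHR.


SHR = Q_sensible / Q_total
SHR = 12.4 / 16.1
SHR = 0.77

0.77


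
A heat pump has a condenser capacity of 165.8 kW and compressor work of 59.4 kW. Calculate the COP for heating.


COP_hp = Q_cond / W
COP_hp = 165.8 / 59.4
COP_hp = 2.791

2.791


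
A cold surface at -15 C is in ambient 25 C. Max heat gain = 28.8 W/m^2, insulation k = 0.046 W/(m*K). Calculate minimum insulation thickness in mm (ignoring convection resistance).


dT = 25 - (-15) = 40 K
thickness = k * dT / q_max * 1000
thickness = 0.046 * 40 / 28.8 * 1000
thickness = 63.9 mm

63.9


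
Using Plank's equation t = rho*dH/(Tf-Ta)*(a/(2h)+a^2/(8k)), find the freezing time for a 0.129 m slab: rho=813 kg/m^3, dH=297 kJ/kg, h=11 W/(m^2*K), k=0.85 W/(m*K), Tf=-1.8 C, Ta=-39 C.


dT = -1.8 - (-39) = 37.2 K
term1 = a/(2h) = 0.129/(2*11) = 0.005863636364
term2 = a^2/(8k) = 0.129^2/(8*0.85) = 0.002447205882
t = rho*dH*1000/dT * (term1 + term2)
t = 813*297*1000/37.2 * (0.005863636364 + 0.002447205882)
t = 53945 s

53945


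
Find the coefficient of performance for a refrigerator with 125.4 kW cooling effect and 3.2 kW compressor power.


COP = Q_evap / W
COP = 125.4 / 3.2
COP = 39.188

39.188


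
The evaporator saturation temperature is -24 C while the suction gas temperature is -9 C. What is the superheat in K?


Superheat = T_suction - T_evap
Superheat = -9 - (-24)
Superheat = 15 K

15


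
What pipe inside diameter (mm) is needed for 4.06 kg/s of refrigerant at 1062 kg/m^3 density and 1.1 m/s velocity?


A = m_dot / (rho * v) = 4.06 / (1062 * 1.1) = 0.003475432289 m^2
d = sqrt(4*A/pi) * 1000
d = 66.5 mm

66.5


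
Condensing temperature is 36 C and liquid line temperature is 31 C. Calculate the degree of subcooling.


Subcooling = T_cond - T_liquid
Subcooling = 36 - 31
Subcooling = 5 K

5


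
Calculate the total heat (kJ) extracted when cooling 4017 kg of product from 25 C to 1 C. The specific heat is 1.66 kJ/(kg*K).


dT = 25 - (1) = 24 K
Q = m * cp * dT = 4017 * 1.66 * 24
Q = 160037 kJ

160037


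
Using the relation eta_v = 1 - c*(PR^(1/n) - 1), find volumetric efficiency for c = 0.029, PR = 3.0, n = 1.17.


PR^(1/n) = 3.0^(1/1.17) = 2.557384
eta_v = 1 - 0.029 * (2.557384 - 1)
eta_v = 0.9548

0.9548


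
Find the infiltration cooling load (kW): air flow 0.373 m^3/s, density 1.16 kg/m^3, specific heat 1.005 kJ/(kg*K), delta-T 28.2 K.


Q = V_dot * rho * cp * dT
Q = 0.373 * 1.16 * 1.005 * 28.2
Q = 12.263 kW

12.263


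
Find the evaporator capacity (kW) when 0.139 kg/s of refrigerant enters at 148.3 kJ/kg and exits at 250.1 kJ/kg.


dh = 250.1 - 148.3 = 101.8 kJ/kg
Q_evap = m_dot * dh = 0.139 * 101.8
Q_evap = 14.15 kW

14.15


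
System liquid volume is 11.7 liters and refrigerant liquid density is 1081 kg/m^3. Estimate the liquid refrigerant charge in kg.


Charge = V * rho / 1000
Charge = 11.7 * 1081 / 1000
Charge = 12.65 kg

12.65


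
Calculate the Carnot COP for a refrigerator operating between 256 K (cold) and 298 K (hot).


dT = 298 - 256 = 42 K
COP_carnot = T_cold / dT = 256 / 42
COP_carnot = 6.095

6.095


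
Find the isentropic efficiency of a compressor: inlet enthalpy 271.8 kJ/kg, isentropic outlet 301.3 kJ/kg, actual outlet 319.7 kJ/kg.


dh_ideal = 301.3 - 271.8 = 29.5 kJ/kg
dh_actual = 319.7 - 271.8 = 47.9 kJ/kg
eta_s = dh_ideal / dh_actual = 29.5 / 47.9
eta_s = 0.6159

0.6159


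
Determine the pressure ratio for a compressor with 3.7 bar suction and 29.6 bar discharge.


PR = P_high / P_low
PR = 29.6 / 3.7
PR = 8.0

8.0


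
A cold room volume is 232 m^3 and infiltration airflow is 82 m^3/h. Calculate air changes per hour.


ACH = flow / volume
ACH = 82 / 232
ACH = 0.353

0.353


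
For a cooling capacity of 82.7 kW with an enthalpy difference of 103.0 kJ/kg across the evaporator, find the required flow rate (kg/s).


m_dot = Q / dh
m_dot = 82.7 / 103.0
m_dot = 0.8029 kg/s

0.8029


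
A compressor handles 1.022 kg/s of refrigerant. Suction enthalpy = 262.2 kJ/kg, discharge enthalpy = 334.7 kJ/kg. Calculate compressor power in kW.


dh = 334.7 - 262.2 = 72.5 kJ/kg
W = m_dot * dh = 1.022 * 72.5 = 74.1 kW

74.1


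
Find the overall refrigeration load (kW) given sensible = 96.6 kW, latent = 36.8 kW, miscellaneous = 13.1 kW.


Q_total = Q_s + Q_l + Q_misc
Q_total = 96.6 + 36.8 + 13.1
Q_total = 146.5 kW

146.5


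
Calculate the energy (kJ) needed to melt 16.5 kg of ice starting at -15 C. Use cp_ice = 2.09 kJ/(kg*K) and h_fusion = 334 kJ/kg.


Sensible heat = cp * dT = 2.09 * 15 = 31.35 kJ/kg
Total per kg = 31.35 + 334 = 365.35 kJ/kg
Q = m * total = 16.5 * 365.35
Q = 6028.3 kJ

6028.3


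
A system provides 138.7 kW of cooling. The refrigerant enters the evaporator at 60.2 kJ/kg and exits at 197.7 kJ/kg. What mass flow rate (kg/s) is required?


dh = 197.7 - 60.2 = 137.5 kJ/kg
m_dot = Q / dh = 138.7 / 137.5 = 1.0087 kg/s

1.0087


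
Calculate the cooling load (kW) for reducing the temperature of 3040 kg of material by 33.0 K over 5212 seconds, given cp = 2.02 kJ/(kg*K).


Q = m * cp * dT / t
Q = 3040 * 2.02 * 33.0 / 5212
Q = 38.881 kW

38.881


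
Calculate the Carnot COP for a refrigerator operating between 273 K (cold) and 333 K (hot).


dT = 333 - 273 = 60 K
COP_carnot = T_cold / dT = 273 / 60
COP_carnot = 4.55

4.55


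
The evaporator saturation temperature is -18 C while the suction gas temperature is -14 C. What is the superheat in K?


Superheat = T_suction - T_evap
Superheat = -14 - (-18)
Superheat = 4 K

4


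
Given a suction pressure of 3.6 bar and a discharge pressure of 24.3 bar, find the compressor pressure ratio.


PR = P_high / P_low
PR = 24.3 / 3.6
PR = 6.75

6.75


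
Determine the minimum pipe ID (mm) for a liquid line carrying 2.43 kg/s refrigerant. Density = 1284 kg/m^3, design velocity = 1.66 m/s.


A = m_dot / (rho * v) = 2.43 / (1284 * 1.66) = 0.001140074316 m^2
d = sqrt(4*A/pi) * 1000
d = 38.1 mm

38.1


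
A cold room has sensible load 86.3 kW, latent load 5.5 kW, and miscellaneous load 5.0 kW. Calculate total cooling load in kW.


Q_total = Q_s + Q_l + Q_misc
Q_total = 86.3 + 5.5 + 5.0
Q_total = 96.8 kW

96.8


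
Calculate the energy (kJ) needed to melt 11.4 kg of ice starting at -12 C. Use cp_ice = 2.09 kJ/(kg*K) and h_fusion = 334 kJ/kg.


Sensible heat = cp * dT = 2.09 * 12 = 25.08 kJ/kg
Total per kg = 25.08 + 334 = 359.08 kJ/kg
Q = m * total = 11.4 * 359.08
Q = 4093.5 kJ

4093.5


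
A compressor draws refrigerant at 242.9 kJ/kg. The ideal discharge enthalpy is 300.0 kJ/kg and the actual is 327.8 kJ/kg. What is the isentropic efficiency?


dh_ideal = 300.0 - 242.9 = 57.1 kJ/kg
dh_actual = 327.8 - 242.9 = 84.9 kJ/kg
eta_s = dh_ideal / dh_actual = 57.1 / 84.9
eta_s = 0.6726

0.6726


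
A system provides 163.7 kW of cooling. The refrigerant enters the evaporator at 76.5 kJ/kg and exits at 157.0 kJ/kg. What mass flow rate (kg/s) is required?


dh = 157.0 - 76.5 = 80.5 kJ/kg
m_dot = Q / dh = 163.7 / 80.5 = 2.0335 kg/s

2.0335


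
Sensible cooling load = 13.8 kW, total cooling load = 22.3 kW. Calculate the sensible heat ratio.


SHR = Q_sensible / Q_total
SHR = 13.8 / 22.3
SHR = 0.619

0.619


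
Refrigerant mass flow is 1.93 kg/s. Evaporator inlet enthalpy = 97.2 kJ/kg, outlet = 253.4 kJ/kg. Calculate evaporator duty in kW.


dh = 253.4 - 97.2 = 156.2 kJ/kg
Q_evap = m_dot * dh = 1.93 * 156.2
Q_evap = 301.47 kW

301.47


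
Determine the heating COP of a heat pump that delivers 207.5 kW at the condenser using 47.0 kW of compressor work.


COP_hp = Q_cond / W
COP_hp = 207.5 / 47.0
COP_hp = 4.415

4.415


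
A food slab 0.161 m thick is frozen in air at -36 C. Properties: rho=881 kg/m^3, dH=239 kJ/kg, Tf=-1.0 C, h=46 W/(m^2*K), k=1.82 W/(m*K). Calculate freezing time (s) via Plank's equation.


dT = -1.0 - (-36) = 35.0 K
term1 = a/(2h) = 0.161/(2*46) = 0.00175
term2 = a^2/(8k) = 0.161^2/(8*1.82) = 0.001780288462
t = rho*dH*1000/dT * (term1 + term2)
t = 881*239*1000/35.0 * (0.00175 + 0.001780288462)
t = 21238 s

21238


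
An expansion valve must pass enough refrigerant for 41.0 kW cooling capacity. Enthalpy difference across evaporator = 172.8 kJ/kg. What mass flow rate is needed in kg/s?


m_dot = Q / dh
m_dot = 41.0 / 172.8
m_dot = 0.2373 kg/s

0.2373


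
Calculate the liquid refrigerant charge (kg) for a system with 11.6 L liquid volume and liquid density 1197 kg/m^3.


Charge = V * rho / 1000
Charge = 11.6 * 1197 / 1000
Charge = 13.89 kg

13.89


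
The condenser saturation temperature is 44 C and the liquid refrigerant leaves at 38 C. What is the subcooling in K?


Subcooling = T_cond - T_liquid
Subcooling = 44 - 38
Subcooling = 6 K

6


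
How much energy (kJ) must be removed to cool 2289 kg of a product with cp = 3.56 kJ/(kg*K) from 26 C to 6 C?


dT = 26 - (6) = 20 K
Q = m * cp * dT = 2289 * 3.56 * 20
Q = 162977 kJ

162977


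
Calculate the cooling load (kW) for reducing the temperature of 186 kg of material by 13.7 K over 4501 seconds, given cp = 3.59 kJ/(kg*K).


Q = m * cp * dT / t
Q = 186 * 3.59 * 13.7 / 4501
Q = 2.032 kW

2.032


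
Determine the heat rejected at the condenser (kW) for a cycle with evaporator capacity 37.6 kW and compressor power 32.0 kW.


Q_cond = Q_evap + W
Q_cond = 37.6 + 32.0
Q_cond = 69.6 kW

69.6


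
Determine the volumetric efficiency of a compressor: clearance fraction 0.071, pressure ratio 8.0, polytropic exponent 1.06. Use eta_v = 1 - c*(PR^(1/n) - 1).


PR^(1/n) = 8.0^(1/1.06) = 7.11167147
eta_v = 1 - 0.071 * (7.11167147 - 1)
eta_v = 0.5661

0.5661


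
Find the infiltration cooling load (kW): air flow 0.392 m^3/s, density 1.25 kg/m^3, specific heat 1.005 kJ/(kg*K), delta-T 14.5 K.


Q = V_dot * rho * cp * dT
Q = 0.392 * 1.25 * 1.005 * 14.5
Q = 7.141 kW

7.141


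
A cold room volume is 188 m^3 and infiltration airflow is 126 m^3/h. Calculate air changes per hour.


ACH = flow / volume
ACH = 126 / 188
ACH = 0.67

0.67


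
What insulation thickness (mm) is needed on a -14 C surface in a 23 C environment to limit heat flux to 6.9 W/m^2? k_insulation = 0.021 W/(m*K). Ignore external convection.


dT = 23 - (-14) = 37 K
thickness = k * dT / q_max * 1000
thickness = 0.021 * 37 / 6.9 * 1000
thickness = 112.6 mm

112.6


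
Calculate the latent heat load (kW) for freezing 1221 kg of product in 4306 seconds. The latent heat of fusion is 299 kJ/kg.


Q_lat = m * h_fg / t
Q_lat = 1221 * 299 / 4306
Q_lat = 84.78 kW

84.78


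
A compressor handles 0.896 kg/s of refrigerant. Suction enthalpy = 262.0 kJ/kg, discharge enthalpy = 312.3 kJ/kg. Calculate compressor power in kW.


dh = 312.3 - 262.0 = 50.3 kJ/kg
W = m_dot * dh = 0.896 * 50.3 = 45.07 kW

45.07


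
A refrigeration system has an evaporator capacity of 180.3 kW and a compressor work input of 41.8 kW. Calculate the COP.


COP = Q_evap / W
COP = 180.3 / 41.8
COP = 4.313

4.313


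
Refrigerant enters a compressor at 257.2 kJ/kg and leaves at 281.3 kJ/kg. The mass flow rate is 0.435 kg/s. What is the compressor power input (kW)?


dh = 281.3 - 257.2 = 24.1 kJ/kg
W = m_dot * dh = 0.435 * 24.1 = 10.48 kW

10.48


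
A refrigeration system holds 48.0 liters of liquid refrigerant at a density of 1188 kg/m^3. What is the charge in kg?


Charge = V * rho / 1000
Charge = 48.0 * 1188 / 1000
Charge = 57.02 kg

57.02


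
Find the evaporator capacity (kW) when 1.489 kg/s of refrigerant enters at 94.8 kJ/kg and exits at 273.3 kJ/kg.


dh = 273.3 - 94.8 = 178.5 kJ/kg
Q_evap = m_dot * dh = 1.489 * 178.5
Q_evap = 265.79 kW

265.79


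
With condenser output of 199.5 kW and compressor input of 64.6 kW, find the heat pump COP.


COP_hp = Q_cond / W
COP_hp = 199.5 / 64.6
COP_hp = 3.088

3.088


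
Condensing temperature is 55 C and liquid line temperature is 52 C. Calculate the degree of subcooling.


Subcooling = T_cond - T_liquid
Subcooling = 55 - 52
Subcooling = 3 K

3


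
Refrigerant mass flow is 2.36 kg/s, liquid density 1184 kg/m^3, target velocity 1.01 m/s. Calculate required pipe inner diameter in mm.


A = m_dot / (rho * v) = 2.36 / (1184 * 1.01) = 0.001973508162 m^2
d = sqrt(4*A/pi) * 1000
d = 50.1 mm

50.1


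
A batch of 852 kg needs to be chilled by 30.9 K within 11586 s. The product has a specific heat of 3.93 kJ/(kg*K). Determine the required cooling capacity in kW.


Q = m * cp * dT / t
Q = 852 * 3.93 * 30.9 / 11586
Q = 8.93 kW

8.93


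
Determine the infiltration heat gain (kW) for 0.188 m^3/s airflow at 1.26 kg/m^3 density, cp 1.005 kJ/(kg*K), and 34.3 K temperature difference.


Q = V_dot * rho * cp * dT
Q = 0.188 * 1.26 * 1.005 * 34.3
Q = 8.166 kW

8.166


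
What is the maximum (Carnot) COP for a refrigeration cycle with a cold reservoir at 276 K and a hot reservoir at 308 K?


dT = 308 - 276 = 32 K
COP_carnot = T_cold / dT = 276 / 32
COP_carnot = 8.625

8.625


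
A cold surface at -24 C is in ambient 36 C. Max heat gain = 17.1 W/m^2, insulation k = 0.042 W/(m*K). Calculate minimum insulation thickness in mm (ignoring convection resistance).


dT = 36 - (-24) = 60 K
thickness = k * dT / q_max * 1000
thickness = 0.042 * 60 / 17.1 * 1000
thickness = 147.4 mm

147.4


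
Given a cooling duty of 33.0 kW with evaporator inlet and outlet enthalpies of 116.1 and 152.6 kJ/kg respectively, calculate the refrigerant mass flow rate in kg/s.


dh = 152.6 - 116.1 = 36.5 kJ/kg
m_dot = Q / dh = 33.0 / 36.5 = 0.9041 kg/s

0.9041


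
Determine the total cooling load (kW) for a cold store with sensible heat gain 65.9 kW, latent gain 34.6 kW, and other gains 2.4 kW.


Q_total = Q_s + Q_l + Q_misc
Q_total = 65.9 + 34.6 + 2.4
Q_total = 102.9 kW

102.9


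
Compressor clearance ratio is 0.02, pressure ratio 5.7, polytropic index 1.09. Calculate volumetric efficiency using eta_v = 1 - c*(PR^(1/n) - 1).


PR^(1/n) = 5.7^(1/1.09) = 4.93700049
eta_v = 1 - 0.02 * (4.93700049 - 1)
eta_v = 0.9213

0.9213


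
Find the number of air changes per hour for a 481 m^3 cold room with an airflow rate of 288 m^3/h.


ACH = flow / volume
ACH = 288 / 481
ACH = 0.599

0.599


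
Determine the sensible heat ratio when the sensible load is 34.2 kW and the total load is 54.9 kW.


SHR = Q_sensible / Q_total
SHR = 34.2 / 54.9
SHR = 0.623

0.623


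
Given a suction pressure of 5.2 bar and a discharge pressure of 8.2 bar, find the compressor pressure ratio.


PR = P_high / P_low
PR = 8.2 / 5.2
PR = 1.577

1.577


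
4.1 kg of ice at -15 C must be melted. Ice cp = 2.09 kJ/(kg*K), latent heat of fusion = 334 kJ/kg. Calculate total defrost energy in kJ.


Sensible heat = cp * dT = 2.09 * 15 = 31.35 kJ/kg
Total per kg = 31.35 + 334 = 365.35 kJ/kg
Q = m * total = 4.1 * 365.35
Q = 1497.9 kJ

1497.9


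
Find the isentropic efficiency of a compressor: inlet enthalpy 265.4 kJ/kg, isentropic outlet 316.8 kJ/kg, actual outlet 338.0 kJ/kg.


dh_ideal = 316.8 - 265.4 = 51.4 kJ/kg
dh_actual = 338.0 - 265.4 = 72.6 kJ/kg
eta_s = dh_ideal / dh_actual = 51.4 / 72.6
eta_s = 0.708

0.708


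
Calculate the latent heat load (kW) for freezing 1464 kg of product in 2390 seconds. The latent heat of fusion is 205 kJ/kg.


Q_lat = m * h_fg / t
Q_lat = 1464 * 205 / 2390
Q_lat = 125.57 kW

125.57


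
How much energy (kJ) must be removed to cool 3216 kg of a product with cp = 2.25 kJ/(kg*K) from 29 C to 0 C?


dT = 29 - (0) = 29 K
Q = m * cp * dT = 3216 * 2.25 * 29
Q = 209844 kJ

209844


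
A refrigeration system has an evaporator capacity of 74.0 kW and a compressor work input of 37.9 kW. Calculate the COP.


COP = Q_evap / W
COP = 74.0 / 37.9
COP = 1.953

1.953


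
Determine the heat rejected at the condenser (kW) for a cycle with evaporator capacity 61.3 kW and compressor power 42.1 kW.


Q_cond = Q_evap + W
Q_cond = 61.3 + 42.1
Q_cond = 103.4 kW

103.4


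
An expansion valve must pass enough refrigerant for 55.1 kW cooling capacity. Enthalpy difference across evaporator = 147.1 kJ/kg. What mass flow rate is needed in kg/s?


m_dot = Q / dh
m_dot = 55.1 / 147.1
m_dot = 0.3746 kg/s

0.3746


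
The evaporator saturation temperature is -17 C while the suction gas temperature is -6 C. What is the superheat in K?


Superheat = T_suction - T_evap
Superheat = -6 - (-17)
Superheat = 11 K

11


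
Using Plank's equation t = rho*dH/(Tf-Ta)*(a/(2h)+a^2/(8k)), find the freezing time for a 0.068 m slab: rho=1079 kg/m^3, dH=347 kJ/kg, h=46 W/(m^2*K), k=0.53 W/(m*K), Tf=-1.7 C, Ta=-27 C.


dT = -1.7 - (-27) = 25.3 K
term1 = a/(2h) = 0.068/(2*46) = 0.0007391304348
term2 = a^2/(8k) = 0.068^2/(8*0.53) = 0.001090566038
t = rho*dH*1000/dT * (term1 + term2)
t = 1079*347*1000/25.3 * (0.0007391304348 + 0.001090566038)
t = 27078 s

27078


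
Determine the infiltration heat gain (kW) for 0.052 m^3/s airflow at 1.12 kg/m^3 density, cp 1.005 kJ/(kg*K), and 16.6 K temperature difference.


Q = V_dot * rho * cp * dT
Q = 0.052 * 1.12 * 1.005 * 16.6
Q = 0.972 kW

0.972


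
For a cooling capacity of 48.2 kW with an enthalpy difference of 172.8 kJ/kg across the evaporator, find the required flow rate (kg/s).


m_dot = Q / dh
m_dot = 48.2 / 172.8
m_dot = 0.2789 kg/s

0.2789


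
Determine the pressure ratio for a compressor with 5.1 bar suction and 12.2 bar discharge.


PR = P_high / P_low
PR = 12.2 / 5.1
PR = 2.392

2.392


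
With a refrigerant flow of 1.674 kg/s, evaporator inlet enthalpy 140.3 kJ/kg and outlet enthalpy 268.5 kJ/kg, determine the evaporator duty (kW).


dh = 268.5 - 140.3 = 128.2 kJ/kg
Q_evap = m_dot * dh = 1.674 * 128.2
Q_evap = 214.61 kW

214.61


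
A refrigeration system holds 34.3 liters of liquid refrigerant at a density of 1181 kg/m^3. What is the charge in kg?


Charge = V * rho / 1000
Charge = 34.3 * 1181 / 1000
Charge = 40.51 kg

40.51


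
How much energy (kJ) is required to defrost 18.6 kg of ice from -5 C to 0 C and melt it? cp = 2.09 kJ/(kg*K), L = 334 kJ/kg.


Sensible heat = cp * dT = 2.09 * 5 = 10.45 kJ/kg
Total per kg = 10.45 + 334 = 344.45 kJ/kg
Q = m * total = 18.6 * 344.45
Q = 6406.8 kJ

6406.8


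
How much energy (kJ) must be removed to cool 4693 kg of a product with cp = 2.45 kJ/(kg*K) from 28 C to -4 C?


dT = 28 - (-4) = 32 K
Q = m * cp * dT = 4693 * 2.45 * 32
Q = 367931 kJ

367931


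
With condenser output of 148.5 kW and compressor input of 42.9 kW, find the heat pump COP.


COP_hp = Q_cond / W
COP_hp = 148.5 / 42.9
COP_hp = 3.462

3.462


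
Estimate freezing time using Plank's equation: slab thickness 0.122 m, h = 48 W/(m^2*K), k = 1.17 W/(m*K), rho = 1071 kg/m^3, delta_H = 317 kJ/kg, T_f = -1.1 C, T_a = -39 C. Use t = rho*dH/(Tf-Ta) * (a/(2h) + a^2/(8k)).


dT = -1.1 - (-39) = 37.9 K
term1 = a/(2h) = 0.122/(2*48) = 0.001270833333
term2 = a^2/(8k) = 0.122^2/(8*1.17) = 0.00159017094
t = rho*dH*1000/dT * (term1 + term2)
t = 1071*317*1000/37.9 * (0.001270833333 + 0.00159017094)
t = 25629 s

25629


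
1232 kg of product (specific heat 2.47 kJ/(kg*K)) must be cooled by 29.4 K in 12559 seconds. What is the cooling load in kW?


Q = m * cp * dT / t
Q = 1232 * 2.47 * 29.4 / 12559
Q = 7.124 kW

7.124


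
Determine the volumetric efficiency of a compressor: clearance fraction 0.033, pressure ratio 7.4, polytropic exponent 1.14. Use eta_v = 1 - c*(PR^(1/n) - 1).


PR^(1/n) = 7.4^(1/1.14) = 5.78740619
eta_v = 1 - 0.033 * (5.78740619 - 1)
eta_v = 0.842

0.842


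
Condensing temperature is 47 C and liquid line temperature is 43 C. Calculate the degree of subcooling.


Subcooling = T_cond - T_liquid
Subcooling = 47 - 43
Subcooling = 4 K

4


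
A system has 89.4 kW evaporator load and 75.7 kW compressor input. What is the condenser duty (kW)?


Q_cond = Q_evap + W
Q_cond = 89.4 + 75.7
Q_cond = 165.1 kW

165.1


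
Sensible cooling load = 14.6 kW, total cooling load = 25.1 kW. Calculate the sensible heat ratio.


SHR = Q_sensible / Q_total
SHR = 14.6 / 25.1
SHR = 0.582

0.582


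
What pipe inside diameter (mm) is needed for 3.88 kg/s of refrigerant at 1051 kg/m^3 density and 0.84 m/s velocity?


A = m_dot / (rho * v) = 3.88 / (1051 * 0.84) = 0.004394907344 m^2
d = sqrt(4*A/pi) * 1000
d = 74.8 mm

74.8
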